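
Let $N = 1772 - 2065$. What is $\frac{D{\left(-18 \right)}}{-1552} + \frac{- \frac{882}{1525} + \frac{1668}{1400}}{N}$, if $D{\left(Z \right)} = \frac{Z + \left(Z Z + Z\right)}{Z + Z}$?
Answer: $\frac{929071}{303394175} \approx 0.0030623$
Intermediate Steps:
$D{\left(Z \right)} = \frac{Z^{2} + 2 Z}{2 Z}$ ($D{\left(Z \right)} = \frac{Z + \left(Z^{2} + Z\right)}{2 Z} = \left(Z + \left(Z + Z^{2}\right)\right) \frac{1}{2 Z} = \left(Z^{2} + 2 Z\right) \frac{1}{2 Z} = \frac{Z^{2} + 2 Z}{2 Z}$)
$N = -293$
$\frac{D{\left(-18 \right)}}{-1552} + \frac{- \frac{882}{1525} + \frac{1668}{1400}}{N} = \frac{1 + \frac{1}{2} \left(-18\right)}{-1552} + \frac{- \frac{882}{1525} + \frac{1668}{1400}}{-293} = \left(1 - 9\right) \left(- \frac{1}{1552}\right) + \left(\left(-882\right) \frac{1}{1525} + 1668 \cdot \frac{1}{1400}\right) \left(- \frac{1}{293}\right) = \left(-8\right) \left(- \frac{1}{1552}\right) + \left(- \frac{882}{1525} + \frac{417}{350}\right) \left(- \frac{1}{293}\right) = \frac{1}{194} + \frac{13089}{21350} \left(- \frac{1}{293}\right) = \frac{1}{194} - \frac{13089}{6255550} = \frac{929071}{303394175}$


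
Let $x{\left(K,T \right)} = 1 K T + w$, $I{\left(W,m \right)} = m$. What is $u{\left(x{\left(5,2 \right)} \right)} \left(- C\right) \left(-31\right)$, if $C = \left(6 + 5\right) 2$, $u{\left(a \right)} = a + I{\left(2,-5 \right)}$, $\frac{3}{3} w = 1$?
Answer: $4092$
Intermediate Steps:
$w = 1$
$x{\left(K,T \right)} = 1 + K T$ ($x{\left(K,T \right)} = 1 K T + 1 = K T + 1 = 1 + K T$)
$u{\left(a \right)} = -5 + a$ ($u{\left(a \right)} = a - 5 = -5 + a$)
$C = 22$ ($C = 11 \cdot 2 = 22$)
$u{\left(x{\left(5,2 \right)} \right)} \left(- C\right) \left(-31\right) = \left(-5 + \left(1 + 5 \cdot 2\right)\right) \left(\left(-1\right) 22\right) \left(-31\right) = \left(-5 + \left(1 + 10\right)\right) \left(-22\right) \left(-31\right) = \left(-5 + 11\right) \left(-22\right) \left(-31\right) = 6 \left(-22\right) \left(-31\right) = \left(-132\right) \left(-31\right) = 4092$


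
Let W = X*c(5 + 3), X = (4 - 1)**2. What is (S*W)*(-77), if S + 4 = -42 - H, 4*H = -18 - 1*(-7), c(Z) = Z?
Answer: 239778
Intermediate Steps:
H = -11/4 (H = (-18 - 1*(-7))/4 = (-18 + 7)/4 = (1/4)*(-11) = -11/4 ≈ -2.7500)
X = 9 (X = 3**2 = 9)
S = -173/4 (S = -4 + (-42 - 1*(-11/4)) = -4 + (-42 + 11/4) = -4 - 157/4 = -173/4 ≈ -43.250)
W = 72 (W = 9*(5 + 3) = 9*8 = 72)
(S*W)*(-77) = -173/4*72*(-77) = -3114*(-77) = 239778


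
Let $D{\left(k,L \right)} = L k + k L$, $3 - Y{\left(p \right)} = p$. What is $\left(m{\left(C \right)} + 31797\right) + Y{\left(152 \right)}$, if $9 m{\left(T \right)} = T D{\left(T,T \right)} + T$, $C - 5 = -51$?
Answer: $\frac{30038}{3} \approx 10013.0$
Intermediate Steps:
$Y{\left(p \right)} = 3 - p$
$C = -46$ ($C = 5 - 51 = -46$)
$D{\left(k,L \right)} = 2 L k$ ($D{\left(k,L \right)} = L k + L k = 2 L k$)
$m{\left(T \right)} = \frac{T}{9} + \frac{2 T^{3}}{9}$ ($m{\left(T \right)} = \frac{T 2 T T + T}{9} = \frac{T 2 T^{2} + T}{9} = \frac{2 T^{3} + T}{9} = \frac{T + 2 T^{3}}{9} = \frac{T}{9} + \frac{2 T^{3}}{9}$)
$\left(m{\left(C \right)} + 31797\right) + Y{\left(152 \right)} = \left(\frac{1}{9} \left(-46\right) \left(1 + 2 \left(-46\right)^{2}\right) + 31797\right) + \left(3 - 152\right) = \left(\frac{1}{9} \left(-46\right) \left(1 + 2 \cdot 2116\right) + 31797\right) + \left(3 - 152\right) = \left(\frac{1}{9} \left(-46\right) \left(1 + 4232\right) + 31797\right) - 149 = \left(\frac{1}{9} \left(-46\right) 4233 + 31797\right) - 149 = \left(- \frac{64906}{3} + 31797\right) - 149 = \frac{30485}{3} - 149 = \frac{30038}{3}$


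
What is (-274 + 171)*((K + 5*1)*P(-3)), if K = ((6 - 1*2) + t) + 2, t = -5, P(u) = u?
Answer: 1854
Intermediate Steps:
K = 1 (K = ((6 - 1*2) - 5) + 2 = ((6 - 2) - 5) + 2 = (4 - 5) + 2 = -1 + 2 = 1)
(-274 + 171)*((K + 5*1)*P(-3)) = (-274 + 171)*((1 + 5*1)*(-3)) = -103*(1 + 5)*(-3) = -618*(-3) = -103*(-18) = 1854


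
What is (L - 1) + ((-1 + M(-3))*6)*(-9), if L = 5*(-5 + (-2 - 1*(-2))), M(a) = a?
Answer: 190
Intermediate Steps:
L = -25 (L = 5*(-5 + (-2 + 2)) = 5*(-5 + 0) = 5*(-5) = -25)
(L - 1) + ((-1 + M(-3))*6)*(-9) = (-25 - 1) + ((-1 - 3)*6)*(-9) = -26 - 4*6*(-9) = -26 - 24*(-9) = -26 + 216 = 190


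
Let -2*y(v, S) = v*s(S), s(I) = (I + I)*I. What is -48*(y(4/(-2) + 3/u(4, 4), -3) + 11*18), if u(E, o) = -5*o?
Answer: -52164/5 ≈ -10433.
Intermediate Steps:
s(I) = 2*I**2 (s(I) = (2*I)*I = 2*I**2)
y(v, S) = -v*S**2 (y(v, S) = -v*2*S**2/2 = -v*S**2)
-48*(y(4/(-2) + 3/u(4, 4), -3) + 11*18) = -48*(-1*(4/(-2) + 3/((-5*4)))*(-3)**2 + 11*18) = -48*(-1*(4*(-1/2) + 3/(-20))*9 + 198) = -48*(-1*(-2 + 3*(-1/20))*9 + 198) = -48*(-1*(-2 - 3/20)*9 + 198) = -48*(-1*(-43/20)*9 + 198) = -48*(387/20 + 198) = -48*4347/20 = -52164/5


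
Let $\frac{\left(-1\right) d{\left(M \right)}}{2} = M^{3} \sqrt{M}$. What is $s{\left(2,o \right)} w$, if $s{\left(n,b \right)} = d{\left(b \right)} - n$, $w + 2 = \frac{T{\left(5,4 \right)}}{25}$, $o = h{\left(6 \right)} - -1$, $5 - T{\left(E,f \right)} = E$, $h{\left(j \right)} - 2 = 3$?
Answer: $4 + 864 \sqrt{6} \approx 2120.4$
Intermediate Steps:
$h{\left(j \right)} = 5$ ($h{\left(j \right)} = 2 + 3 = 5$)
$T{\left(E,f \right)} = 5 - E$
$d{\left(M \right)} = - 2 M^{\frac{7}{2}}$ ($d{\left(M \right)} = - 2 M^{3} \sqrt{M} = - 2 M^{\frac{7}{2}}$)
$o = 6$ ($o = 5 - -1 = 5 + 1 = 6$)
$w = -2$ ($w = -2 + \frac{5 - 5}{25} = -2 + \left(5 - 5\right) \frac{1}{25} = -2 + 0 \cdot \frac{1}{25} = -2 + 0 = -2$)
$s{\left(n,b \right)} = - n - 2 b^{\frac{7}{2}}$ ($s{\left(n,b \right)} = - 2 b^{\frac{7}{2}} - n = - n - 2 b^{\frac{7}{2}}$)
$s{\left(2,o \right)} w = \left(\left(-1\right) 2 - 2 \cdot 6^{\frac{7}{2}}\right) \left(-2\right) = \left(-2 - 2 \cdot 216 \sqrt{6}\right) \left(-2\right) = \left(-2 - 432 \sqrt{6}\right) \left(-2\right) = 4 + 864 \sqrt{6}$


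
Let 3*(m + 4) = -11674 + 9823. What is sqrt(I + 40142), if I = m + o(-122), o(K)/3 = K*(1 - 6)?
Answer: sqrt(41351) ≈ 203.35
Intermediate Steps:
o(K) = -15*K (o(K) = 3*(K*(1 - 6)) = 3*(K*(-5)) = 3*(-5*K) = -15*K)
m = -621 (m = -4 + (-11674 + 9823)/3 = -4 + (1/3)*(-1851) = -4 - 617 = -621)
I = 1209 (I = -621 - 15*(-122) = -621 + 1830 = 1209)
sqrt(I + 40142) = sqrt(1209 + 40142) = sqrt(41351)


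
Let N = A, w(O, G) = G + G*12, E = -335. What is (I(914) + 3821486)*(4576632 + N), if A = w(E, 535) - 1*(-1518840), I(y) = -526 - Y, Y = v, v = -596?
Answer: 23320766516412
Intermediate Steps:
Y = -596
I(y) = 70 (I(y) = -526 - 1*(-596) = -526 + 596 = 70)
w(O, G) = 13*G (w(O, G) = G + 12*G = 13*G)
A = 1525795 (A = 13*535 - 1*(-1518840) = 6955 + 1518840 = 1525795)
N = 1525795
(I(914) + 3821486)*(4576632 + N) = (70 + 3821486)*(4576632 + 1525795) = 3821556*6102427 = 23320766516412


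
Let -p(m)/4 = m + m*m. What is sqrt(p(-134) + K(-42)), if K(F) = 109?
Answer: I*sqrt(71179) ≈ 266.79*I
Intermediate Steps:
p(m) = -4*m - 4*m**2 (p(m) = -4*(m + m*m) = -4*(m + m**2) = -4*m - 4*m**2)
sqrt(p(-134) + K(-42)) = sqrt(-4*(-134)*(1 - 134) + 109) = sqrt(-4*(-134)*(-133) + 109) = sqrt(-71288 + 109) = sqrt(-71179) = I*sqrt(71179)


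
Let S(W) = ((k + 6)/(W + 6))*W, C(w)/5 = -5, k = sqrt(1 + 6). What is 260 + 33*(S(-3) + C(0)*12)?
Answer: -9838 - 33*sqrt(7) ≈ -9925.3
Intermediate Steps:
k = sqrt(7) ≈ 2.6458
C(w) = -25 (C(w) = 5*(-5) = -25)
S(W) = W*(6 + sqrt(7))/(6 + W) (S(W) = ((sqrt(7) + 6)/(W + 6))*W = ((6 + sqrt(7))/(6 + W))*W = W*(6 + sqrt(7))/(6 + W))
260 + 33*(S(-3) + C(0)*12) = 260 + 33*(-3*(6 + sqrt(7))/(6 - 3) - 25*12) = 260 + 33*(-3*(6 + sqrt(7))/3 - 300) = 260 + 33*(-3*1/3*(6 + sqrt(7)) - 300) = 260 + 33*((-6 - sqrt(7)) - 300) = 260 + 33*(-306 - sqrt(7)) = 260 + (-10098 - 33*sqrt(7)) = -9838 - 33*sqrt(7)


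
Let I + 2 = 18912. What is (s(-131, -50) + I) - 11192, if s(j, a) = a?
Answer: 7668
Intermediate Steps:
I = 18910 (I = -2 + 18912 = 18910)
(s(-131, -50) + I) - 11192 = (-50 + 18910) - 11192 = 18860 - 11192 = 7668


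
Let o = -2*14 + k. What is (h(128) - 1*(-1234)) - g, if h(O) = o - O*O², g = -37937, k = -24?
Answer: -2058033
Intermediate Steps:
o = -52 (o = -2*14 - 24 = -28 - 24 = -52)
h(O) = -52 - O³ (h(O) = -52 - O*O² = -52 - O³)
(h(128) - 1*(-1234)) - g = ((-52 - 1*128³) - 1*(-1234)) - 1*(-37937) = ((-52 - 1*2097152) + 1234) + 37937 = ((-52 - 2097152) + 1234) + 37937 = (-2097204 + 1234) + 37937 = -2095970 + 37937 = -2058033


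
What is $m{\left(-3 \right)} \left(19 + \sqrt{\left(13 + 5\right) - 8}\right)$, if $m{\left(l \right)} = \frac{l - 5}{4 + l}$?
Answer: $-152 - 8 \sqrt{10} \approx -177.3$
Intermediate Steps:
$m{\left(l \right)} = \frac{-5 + l}{4 + l}$
$m{\left(-3 \right)} \left(19 + \sqrt{\left(13 + 5\right) - 8}\right) = \frac{-5 - 3}{4 - 3} \left(19 + \sqrt{\left(13 + 5\right) - 8}\right) = 1^{-1} \left(-8\right) \left(19 + \sqrt{18 - 8}\right) = 1 \left(-8\right) \left(19 + \sqrt{10}\right) = - 8 \left(19 + \sqrt{10}\right) = -152 - 8 \sqrt{10}$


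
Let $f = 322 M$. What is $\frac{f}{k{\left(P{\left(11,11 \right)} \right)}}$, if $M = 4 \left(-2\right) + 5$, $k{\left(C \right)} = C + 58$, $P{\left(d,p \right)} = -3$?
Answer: $- \frac{966}{55} \approx -17.564$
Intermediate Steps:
$k{\left(C \right)} = 58 + C$
$M = -3$ ($M = -8 + 5 = -3$)
$f = -966$ ($f = 322 \left(-3\right) = -966$)
$\frac{f}{k{\left(P{\left(11,11 \right)} \right)}} = - \frac{966}{58 - 3} = - \frac{966}{55}$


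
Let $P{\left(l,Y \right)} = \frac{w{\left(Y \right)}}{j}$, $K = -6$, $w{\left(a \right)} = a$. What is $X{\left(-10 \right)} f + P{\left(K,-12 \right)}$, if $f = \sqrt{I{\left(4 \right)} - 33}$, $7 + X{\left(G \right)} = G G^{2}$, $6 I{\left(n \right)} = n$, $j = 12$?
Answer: $-1 - \frac{1007 i \sqrt{291}}{3} \approx -1.0 - 5726.0 i$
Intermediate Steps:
$I{\left(n \right)} = \frac{n}{6}$
$X{\left(G \right)} = -7 + G^{3}$ ($X{\left(G \right)} = -7 + G G^{2} = -7 + G^{3}$)
$P{\left(l,Y \right)} = \frac{Y}{12}$
$f = \frac{i \sqrt{291}}{3}$ ($f = \sqrt{\frac{1}{6} \cdot 4 - 33} = \sqrt{\frac{2}{3} - 33} = \sqrt{- \frac{97}{3}} = \frac{i \sqrt{291}}{3} \approx 5.6862 i$)
$X{\left(-10 \right)} f + P{\left(K,-12 \right)} = \left(-7 + \left(-10\right)^{3}\right) \frac{i \sqrt{291}}{3} + \frac{1}{12} \left(-12\right) = \left(-7 - 1000\right) \frac{i \sqrt{291}}{3} - 1 = - 1007 \frac{i \sqrt{291}}{3} - 1 = - \frac{1007 i \sqrt{291}}{3} - 1 = -1 - \frac{1007 i \sqrt{291}}{3}$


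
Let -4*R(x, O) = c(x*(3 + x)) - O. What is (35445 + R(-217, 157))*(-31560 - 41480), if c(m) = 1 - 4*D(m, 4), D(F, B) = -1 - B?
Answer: -2591386160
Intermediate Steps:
c(m) = 21 (c(m) = 1 - 4*(-1 - 1*4) = 1 - 4*(-1 - 4) = 1 - 4*(-5) = 1 + 20 = 21)
R(x, O) = -21/4 + O/4 (R(x, O) = -(21 - O)/4 = -21/4 + O/4)
(35445 + R(-217, 157))*(-31560 - 41480) = (35445 + (-21/4 + (¼)*157))*(-31560 - 41480) = (35445 + (-21/4 + 157/4))*(-73040) = (35445 + 34)*(-73040) = 35479*(-73040) = -2591386160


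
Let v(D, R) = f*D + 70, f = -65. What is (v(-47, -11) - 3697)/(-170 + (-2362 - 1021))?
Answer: 52/323 ≈ 0.16099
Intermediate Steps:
v(D, R) = 70 - 65*D (v(D, R) = -65*D + 70 = 70 - 65*D)
(v(-47, -11) - 3697)/(-170 + (-2362 - 1021)) = ((70 - 65*(-47)) - 3697)/(-170 + (-2362 - 1021)) = ((70 + 3055) - 3697)/(-170 - 3383) = (3125 - 3697)/(-3553) = -572*(-1/3553) = 52/323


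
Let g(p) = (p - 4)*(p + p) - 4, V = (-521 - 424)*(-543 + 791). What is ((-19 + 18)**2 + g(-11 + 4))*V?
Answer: -35388360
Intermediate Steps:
V = -234360 (V = -945*248 = -234360)
g(p) = -4 + 2*p*(-4 + p) (g(p) = (-4 + p)*(2*p) - 4 = 2*p*(-4 + p) - 4 = -4 + 2*p*(-4 + p))
((-19 + 18)**2 + g(-11 + 4))*V = ((-19 + 18)**2 + (-4 - 8*(-11 + 4) + 2*(-11 + 4)**2))*(-234360) = ((-1)**2 + (-4 - 8*(-7) + 2*(-7)**2))*(-234360) = (1 + (-4 + 56 + 2*49))*(-234360) = (1 + (-4 + 56 + 98))*(-234360) = (1 + 150)*(-234360) = 151*(-234360) = -35388360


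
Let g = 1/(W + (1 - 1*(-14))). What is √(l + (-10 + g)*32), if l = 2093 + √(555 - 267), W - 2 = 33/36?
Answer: √(82039485 + 554700*√2)/215 ≈ 42.329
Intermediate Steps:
W = 35/12 (W = 2 + 33/36 = 2 + 33*(1/36) = 2 + 11/12 = 35/12 ≈ 2.9167)
g = 12/215 (g = 1/(35/12 + (1 - 1*(-14))) = 1/(35/12 + (1 + 14)) = 1/(35/12 + 15) = 1/(215/12) = 12/215 ≈ 0.055814)
l = 2093 + 12*√2 (l = 2093 + √288 = 2093 + 12*√2 ≈ 2110.0)
√(l + (-10 + g)*32) = √((2093 + 12*√2) + (-10 + 12/215)*32) = √((2093 + 12*√2) - 2138/215*32) = √((2093 + 12*√2) - 68416/215) = √(381579/215 + 12*√2)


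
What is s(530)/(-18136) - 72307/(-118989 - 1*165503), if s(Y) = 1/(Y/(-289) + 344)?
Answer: 32418759554521/127551738985008 ≈ 0.25416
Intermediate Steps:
s(Y) = 1/(344 - Y/289) (s(Y) = 1/(Y*(-1/289) + 344) = 1/(-Y/289 + 344) = 1/(344 - Y/289))
s(530)/(-18136) - 72307/(-118989 - 1*165503) = -289/(-99416 + 530)/(-18136) - 72307/(-118989 - 1*165503) = -289/(-98886)*(-1/18136) - 72307/(-118989 - 165503) = -289*(-1/98886)*(-1/18136) - 72307/(-284492) = (289/98886)*(-1/18136) - 72307*(-1/284492) = -289/1793396496 + 72307/284492 = 32418759554521/127551738985008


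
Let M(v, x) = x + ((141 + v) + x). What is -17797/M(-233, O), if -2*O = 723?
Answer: 17797/815 ≈ 21.837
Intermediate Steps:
O = -723/2 (O = -½*723 = -723/2 ≈ -361.50)
M(v, x) = 141 + v + 2*x (M(v, x) = x + (141 + v + x) = 141 + v + 2*x)
-17797/M(-233, O) = -17797/(141 - 233 + 2*(-723/2)) = -17797/(141 - 233 - 723) = -17797/(-815) = -17797*(-1/815) = 17797/815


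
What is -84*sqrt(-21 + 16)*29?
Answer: -2436*I*sqrt(5) ≈ -5447.1*I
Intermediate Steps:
-84*sqrt(-21 + 16)*29 = -84*I*sqrt(5)*29 = -2436*I*sqrt(5)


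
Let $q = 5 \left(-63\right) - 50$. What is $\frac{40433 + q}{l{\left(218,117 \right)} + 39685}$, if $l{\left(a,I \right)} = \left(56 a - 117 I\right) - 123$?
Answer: $\frac{40068}{38081} \approx 1.0522$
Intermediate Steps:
$l{\left(a,I \right)} = -123 - 117 I + 56 a$ ($l{\left(a,I \right)} = \left(- 117 I + 56 a\right) - 123 = -123 - 117 I + 56 a$)
$q = -365$ ($q = -315 - 50 = -365$)
$\frac{40433 + q}{l{\left(218,117 \right)} + 39685} = \frac{40433 - 365}{\left(-123 - 13689 + 56 \cdot 218\right) + 39685} = \frac{40068}{\left(-123 - 13689 + 12208\right) + 39685} = \frac{40068}{-1604 + 39685} = \frac{40068}{38081}$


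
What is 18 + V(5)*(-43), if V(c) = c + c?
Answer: -412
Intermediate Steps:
V(c) = 2*c
18 + V(5)*(-43) = 18 + (2*5)*(-43) = 18 + 10*(-43) = 18 - 430 = -412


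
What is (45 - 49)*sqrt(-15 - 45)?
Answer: -8*I*sqrt(15) ≈ -30.984*I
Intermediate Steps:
(45 - 49)*sqrt(-15 - 45) = -8*I*sqrt(15)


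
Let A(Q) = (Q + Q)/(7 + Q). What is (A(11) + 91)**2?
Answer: 688900/81 ≈ 8504.9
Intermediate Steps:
A(Q) = 2*Q/(7 + Q) (A(Q) = (2*Q)/(7 + Q) = 2*Q/(7 + Q))
(A(11) + 91)**2 = (2*11/(7 + 11) + 91)**2 = (2*11/18 + 91)**2 = (2*11*(1/18) + 91)**2 = (11/9 + 91)**2 = (830/9)**2 = 688900/81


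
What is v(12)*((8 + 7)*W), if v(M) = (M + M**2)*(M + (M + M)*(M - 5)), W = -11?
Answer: -4633200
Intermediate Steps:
v(M) = (M + M**2)*(M + 2*M*(-5 + M)) (v(M) = (M + M**2)*(M + (2*M)*(-5 + M)) = (M + M**2)*(M + 2*M*(-5 + M)))
v(12)*((8 + 7)*W) = (12**2*(-9 - 7*12 + 2*12**2))*((8 + 7)*(-11)) = (144*(-9 - 84 + 2*144))*(15*(-11)) = (144*(-9 - 84 + 288))*(-165) = (144*195)*(-165) = 28080*(-165) = -4633200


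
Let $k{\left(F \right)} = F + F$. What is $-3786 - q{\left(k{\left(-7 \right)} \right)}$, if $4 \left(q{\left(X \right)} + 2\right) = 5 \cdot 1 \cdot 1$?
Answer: $- \frac{15141}{4} \approx -3785.3$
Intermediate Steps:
$k{\left(F \right)} = 2 F$
$q{\left(X \right)} = - \frac{3}{4}$ ($q{\left(X \right)} = -2 + \frac{5 \cdot 1 \cdot 1}{4} = -2 + \frac{5 \cdot 1}{4} = -2 + \frac{1}{4} \cdot 5 = -2 + \frac{5}{4} = - \frac{3}{4}$)
$-3786 - q{\left(k{\left(-7 \right)} \right)} = -3786 - - \frac{3}{4} = -3786 + \frac{3}{4} = - \frac{15141}{4}$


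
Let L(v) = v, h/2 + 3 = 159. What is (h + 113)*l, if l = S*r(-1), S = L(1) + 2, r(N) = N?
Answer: -1275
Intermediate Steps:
h = 312 (h = -6 + 2*159 = -6 + 318 = 312)
S = 3 (S = 1 + 2 = 3)
l = -3 (l = 3*(-1) = -3)
(h + 113)*l = (312 + 113)*(-3) = 425*(-3) = -1275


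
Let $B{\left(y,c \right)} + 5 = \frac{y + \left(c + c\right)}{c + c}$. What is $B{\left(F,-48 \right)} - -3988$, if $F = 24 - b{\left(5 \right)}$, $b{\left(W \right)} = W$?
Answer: $\frac{382445}{96} \approx 3983.8$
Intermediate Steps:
$F = 19$ ($F = 24 - 5 = 19$)
$B{\left(y,c \right)} = -5 + \frac{y + 2 c}{2 c}$ ($B{\left(y,c \right)} = -5 + \frac{y + \left(c + c\right)}{c + c} = -5 + \frac{y + 2 c}{2 c}$)
$B{\left(F,-48 \right)} - -3988 = \left(-4 + \frac{1}{2} \cdot 19 \frac{1}{-48}\right) - -3988 = \left(-4 + \frac{1}{2} \cdot 19 \left(- \frac{1}{48}\right)\right) + 3988 = \left(-4 - \frac{19}{96}\right) + 3988 = - \frac{403}{96} + 3988 = \frac{382445}{96}$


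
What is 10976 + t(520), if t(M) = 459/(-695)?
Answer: 7627861/695 ≈ 10975.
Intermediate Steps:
t(M) = -459/695 (t(M) = 459*(-1/695) = -459/695)
10976 + t(520) = 10976 - 459/695 = 7627861/695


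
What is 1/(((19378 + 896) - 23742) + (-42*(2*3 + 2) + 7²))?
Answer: -1/3755 ≈ -0.00026631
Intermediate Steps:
1/(((19378 + 896) - 23742) + (-42*(2*3 + 2) + 7²)) = 1/((20274 - 23742) + (-42*(6 + 2) + 49)) = 1/(-3468 + (-42*8 + 49)) = 1/(-3468 + (-336 + 49)) = 1/(-3468 - 287) = 1/(-3755) = -1/3755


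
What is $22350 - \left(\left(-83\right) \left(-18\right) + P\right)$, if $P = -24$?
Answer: $20880$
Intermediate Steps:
$22350 - \left(\left(-83\right) \left(-18\right) + P\right) = 22350 - \left(\left(-83\right) \left(-18\right) - 24\right) = 22350 - \left(1494 - 24\right) = 22350 - 1470 = 20880$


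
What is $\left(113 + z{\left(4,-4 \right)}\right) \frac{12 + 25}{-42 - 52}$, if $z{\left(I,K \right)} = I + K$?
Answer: $- \frac{4181}{94} \approx -44.479$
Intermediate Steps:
$\left(113 + z{\left(4,-4 \right)}\right) \frac{12 + 25}{-42 - 52} = \left(113 + \left(4 - 4\right)\right) \frac{12 + 25}{-42 - 52} = \left(113 + 0\right) \frac{37}{-94} = 113 \cdot 37 \left(- \frac{1}{94}\right) = 113 \left(- \frac{37}{94}\right) = - \frac{4181}{94}$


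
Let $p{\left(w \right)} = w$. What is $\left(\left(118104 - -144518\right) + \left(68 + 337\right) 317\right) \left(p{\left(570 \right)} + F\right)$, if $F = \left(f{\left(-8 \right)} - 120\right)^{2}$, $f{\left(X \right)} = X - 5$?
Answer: $7139396813$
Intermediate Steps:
$f{\left(X \right)} = -5 + X$
$F = 17689$ ($F = \left(\left(-5 - 8\right) - 120\right)^{2} = \left(-13 - 120\right)^{2} = \left(-133\right)^{2} = 17689$)
$\left(\left(118104 - -144518\right) + \left(68 + 337\right) 317\right) \left(p{\left(570 \right)} + F\right) = \left(\left(118104 - -144518\right) + \left(68 + 337\right) 317\right) \left(570 + 17689\right) = \left(\left(118104 + 144518\right) + 405 \cdot 317\right) 18259 = \left(262622 + 128385\right) 18259 = 391007 \cdot 18259 = 7139396813$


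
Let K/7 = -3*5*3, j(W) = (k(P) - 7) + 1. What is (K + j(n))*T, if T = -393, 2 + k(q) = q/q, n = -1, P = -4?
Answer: 126546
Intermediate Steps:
k(q) = -1 (k(q) = -2 + q/q = -2 + 1 = -1)
j(W) = -7 (j(W) = (-1 - 7) + 1 = -8 + 1 = -7)
K = -315 (K = 7*(-3*5*3) = 7*(-15*3) = 7*(-45) = -315)
(K + j(n))*T = (-315 - 7)*(-393) = -322*(-393) = 126546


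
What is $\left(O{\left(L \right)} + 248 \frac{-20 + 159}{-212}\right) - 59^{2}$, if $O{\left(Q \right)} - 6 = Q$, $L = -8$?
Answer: $- \frac{193217}{53} \approx -3645.6$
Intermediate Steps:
$O{\left(Q \right)} = 6 + Q$
$\left(O{\left(L \right)} + 248 \frac{-20 + 159}{-212}\right) - 59^{2} = \left(\left(6 - 8\right) + 248 \frac{-20 + 159}{-212}\right) - 59^{2} = \left(-2 + 248 \cdot 139 \left(- \frac{1}{212}\right)\right) - 3481 = \left(-2 + 248 \left(- \frac{139}{212}\right)\right) - 3481 = \left(-2 - \frac{8618}{53}\right) - 3481 = - \frac{8724}{53} - 3481 = - \frac{193217}{53}$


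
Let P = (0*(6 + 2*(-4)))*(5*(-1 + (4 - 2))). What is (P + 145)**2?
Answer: 21025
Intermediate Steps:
P = 0 (P = (0*(6 - 8))*(5*(-1 + 2)) = (0*(-2))*(5*1) = 0*5 = 0)
(P + 145)**2 = (0 + 145)**2 = 145**2 = 21025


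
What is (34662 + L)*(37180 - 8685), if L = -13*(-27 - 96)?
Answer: 1033257195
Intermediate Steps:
L = 1599 (L = -13*(-123) = 1599)
(34662 + L)*(37180 - 8685) = (34662 + 1599)*(37180 - 8685) = 36261*28495 = 1033257195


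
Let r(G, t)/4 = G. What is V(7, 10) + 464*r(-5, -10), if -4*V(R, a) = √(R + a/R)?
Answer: -9280 - √413/28 ≈ -9280.7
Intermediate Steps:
r(G, t) = 4*G
V(R, a) = -√(R + a/R)/4
V(7, 10) + 464*r(-5, -10) = -√(7 + 10/7)/4 + 464*(4*(-5)) = -√(7 + 10*(⅐))/4 + 464*(-20) = -√(7 + 10/7)/4 - 9280 = -√413/28 - 9280 = -9280 - √413/28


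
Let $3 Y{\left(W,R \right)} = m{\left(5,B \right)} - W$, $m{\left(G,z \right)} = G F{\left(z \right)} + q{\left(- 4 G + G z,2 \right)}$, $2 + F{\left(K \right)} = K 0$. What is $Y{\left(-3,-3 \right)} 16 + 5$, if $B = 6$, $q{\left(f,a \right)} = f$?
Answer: $21$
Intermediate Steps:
$F{\left(K \right)} = -2$ ($F{\left(K \right)} = -2 + K 0 = -2 + 0 = -2$)
$m{\left(G,z \right)} = - 6 G + G z$ ($m{\left(G,z \right)} = G \left(-2\right) + \left(- 4 G + G z\right) = - 2 G + \left(- 4 G + G z\right) = - 6 G + G z$)
$Y{\left(W,R \right)} = - \frac{W}{3}$ ($Y{\left(W,R \right)} = \frac{5 \left(-6 + 6\right) - W}{3} = \frac{5 \cdot 0 - W}{3} = \frac{0 - W}{3} = \frac{\left(-1\right) W}{3} = - \frac{W}{3}$)
$Y{\left(-3,-3 \right)} 16 + 5 = \left(- \frac{1}{3}\right) \left(-3\right) 16 + 5 = 1 \cdot 16 + 5 = 16 + 5 = 21$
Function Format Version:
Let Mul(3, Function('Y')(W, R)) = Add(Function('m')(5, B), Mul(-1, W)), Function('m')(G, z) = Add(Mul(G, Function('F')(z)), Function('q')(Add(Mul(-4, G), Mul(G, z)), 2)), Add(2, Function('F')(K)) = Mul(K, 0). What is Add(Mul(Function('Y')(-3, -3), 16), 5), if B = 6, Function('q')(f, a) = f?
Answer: 21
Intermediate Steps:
Function('F')(K) = -2 (Function('F')(K) = Add(-2, Mul(K, 0)) = Add(-2, 0) = -2)
Function('m')(G, z) = Add(Mul(-6, G), Mul(G, z)) (Function('m')(G, z) = Add(Mul(G, -2), Add(Mul(-4, G), Mul(G, z))) = Add(Mul(-2, G), Add(Mul(-4, G), Mul(G, z))) = Add(Mul(-6, G), Mul(G, z)))
Function('Y')(W, R) = Mul(Rational(-1, 3), W) (Function('Y')(W, R) = Mul(Rational(1, 3), Add(Mul(5, Add(-6, 6)), Mul(-1, W))) = Mul(Rational(1, 3), Add(Mul(5, 0), Mul(-1, W))) = Mul(Rational(1, 3), Add(0, Mul(-1, W))) = Mul(Rational(1, 3), Mul(-1, W)) = Mul(Rational(-1, 3), W))
Add(Mul(Function('Y')(-3, -3), 16), 5) = Add(Mul(Mul(Rational(-1, 3), -3), 16), 5) = Add(Mul(1, 16), 5) = Add(16, 5) = 21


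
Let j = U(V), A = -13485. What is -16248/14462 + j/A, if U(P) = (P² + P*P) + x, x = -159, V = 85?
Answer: -6867431/3145485 ≈ -2.1833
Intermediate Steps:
U(P) = -159 + 2*P² (U(P) = (P² + P*P) - 159 = (P² + P²) - 159 = 2*P² - 159 = -159 + 2*P²)
j = 14291 (j = -159 + 2*85² = -159 + 2*7225 = -159 + 14450 = 14291)
-16248/14462 + j/A = -16248/14462 + 14291/(-13485) = -16248*1/14462 + 14291*(-1/13485) = -8124/7231 - 461/435 = -6867431/3145485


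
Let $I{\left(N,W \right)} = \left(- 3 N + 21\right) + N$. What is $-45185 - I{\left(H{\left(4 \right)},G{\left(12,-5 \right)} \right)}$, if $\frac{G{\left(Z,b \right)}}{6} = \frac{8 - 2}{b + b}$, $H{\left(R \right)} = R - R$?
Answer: $-45206$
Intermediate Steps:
$H{\left(R \right)} = 0$
$G{\left(Z,b \right)} = \frac{18}{b}$ ($G{\left(Z,b \right)} = 6 \frac{8 - 2}{b + b} = 6 \frac{6}{2 b} = 6 \cdot 6 \frac{1}{2 b} = 6 \frac{3}{b} = \frac{18}{b}$)
$I{\left(N,W \right)} = 21 - 2 N$ ($I{\left(N,W \right)} = \left(21 - 3 N\right) + N = 21 - 2 N$)
$-45185 - I{\left(H{\left(4 \right)},G{\left(12,-5 \right)} \right)} = -45185 - \left(21 - 0\right) = -45185 - \left(21 + 0\right) = -45185 - 21 = -45206$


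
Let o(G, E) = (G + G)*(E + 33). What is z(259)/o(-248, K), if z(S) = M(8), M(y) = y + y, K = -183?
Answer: 1/4650 ≈ 0.00021505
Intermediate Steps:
M(y) = 2*y
z(S) = 16 (z(S) = 2*8 = 16)
o(G, E) = 2*G*(33 + E) (o(G, E) = (2*G)*(33 + E) = 2*G*(33 + E))
z(259)/o(-248, K) = 16/((2*(-248)*(33 - 183))) = 16/((2*(-248)*(-150))) = 16/74400 = 16*(1/74400) = 1/4650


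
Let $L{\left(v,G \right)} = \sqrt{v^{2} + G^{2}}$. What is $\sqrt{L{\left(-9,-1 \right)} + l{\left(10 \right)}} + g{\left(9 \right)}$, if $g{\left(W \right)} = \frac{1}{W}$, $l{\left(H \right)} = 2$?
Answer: $\frac{1}{9} + \sqrt{2 + \sqrt{82}} \approx 3.4361$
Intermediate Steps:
$L{\left(v,G \right)} = \sqrt{G^{2} + v^{2}}$
$\sqrt{L{\left(-9,-1 \right)} + l{\left(10 \right)}} + g{\left(9 \right)} = \sqrt{\sqrt{\left(-1\right)^{2} + \left(-9\right)^{2}} + 2} + \frac{1}{9} = \sqrt{\sqrt{1 + 81} + 2} + \frac{1}{9} = \sqrt{\sqrt{82} + 2} + \frac{1}{9} = \sqrt{2 + \sqrt{82}} + \frac{1}{9} = \frac{1}{9} + \sqrt{2 + \sqrt{82}}$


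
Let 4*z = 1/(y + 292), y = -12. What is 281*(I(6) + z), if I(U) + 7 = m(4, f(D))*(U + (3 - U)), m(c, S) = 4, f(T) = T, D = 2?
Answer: 1573881/1120 ≈ 1405.3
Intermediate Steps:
z = 1/1120 (z = 1/(4*(-12 + 292)) = (1/4)/280 = (1/4)*(1/280) = 1/1120 ≈ 0.00089286)
I(U) = 5 (I(U) = -7 + 4*(U + (3 - U)) = -7 + 4*3 = -7 + 12 = 5)
281*(I(6) + z) = 281*(5 + 1/1120) = 281*(5601/1120) = 1573881/1120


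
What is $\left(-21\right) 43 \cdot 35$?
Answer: $-31605$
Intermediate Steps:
$\left(-21\right) 43 \cdot 35 = \left(-903\right) 35 = -31605$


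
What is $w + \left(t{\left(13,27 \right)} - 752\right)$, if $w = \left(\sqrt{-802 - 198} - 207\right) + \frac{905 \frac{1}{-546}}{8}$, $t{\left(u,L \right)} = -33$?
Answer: $- \frac{4333961}{4368} + 10 i \sqrt{10} \approx -992.21 + 31.623 i$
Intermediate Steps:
$w = - \frac{905081}{4368} + 10 i \sqrt{10}$ ($w = \left(\sqrt{-1000} - 207\right) + 905 \left(- \frac{1}{546}\right) \frac{1}{8} = \left(10 i \sqrt{10} - 207\right) - \frac{905}{4368} = \left(-207 + 10 i \sqrt{10}\right) - \frac{905}{4368} = - \frac{905081}{4368} + 10 i \sqrt{10} \approx -207.21 + 31.623 i$)
$w + \left(t{\left(13,27 \right)} - 752\right) = \left(- \frac{905081}{4368} + 10 i \sqrt{10}\right) - 785 = - \frac{4333961}{4368} + 10 i \sqrt{10}$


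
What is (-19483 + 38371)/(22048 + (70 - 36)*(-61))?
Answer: 3148/3329 ≈ 0.94563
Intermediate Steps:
(-19483 + 38371)/(22048 + (70 - 36)*(-61)) = 18888/(22048 + 34*(-61)) = 18888/(22048 - 2074) = 18888/19974 = 18888*(1/19974) = 3148/3329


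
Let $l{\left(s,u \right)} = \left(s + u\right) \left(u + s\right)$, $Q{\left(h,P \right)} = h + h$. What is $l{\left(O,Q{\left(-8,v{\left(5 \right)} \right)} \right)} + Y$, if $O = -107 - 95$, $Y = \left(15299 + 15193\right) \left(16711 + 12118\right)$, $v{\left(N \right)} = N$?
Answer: $879101392$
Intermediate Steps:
$Q{\left(h,P \right)} = 2 h$
$Y = 879053868$ ($Y = 30492 \cdot 28829 = 879053868$)
$O = -202$
$l{\left(s,u \right)} = \left(s + u\right)^{2}$ ($l{\left(s,u \right)} = \left(s + u\right) \left(s + u\right) = \left(s + u\right)^{2}$)
$l{\left(O,Q{\left(-8,v{\left(5 \right)} \right)} \right)} + Y = \left(-202 + 2 \left(-8\right)\right)^{2} + 879053868 = \left(-202 - 16\right)^{2} + 879053868 = \left(-218\right)^{2} + 879053868 = 47524 + 879053868 = 879101392$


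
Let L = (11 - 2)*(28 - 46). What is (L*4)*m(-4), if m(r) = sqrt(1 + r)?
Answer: -648*I*sqrt(3) ≈ -1122.4*I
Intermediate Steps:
L = -162 (L = 9*(-18) = -162)
(L*4)*m(-4) = (-162*4)*sqrt(1 - 4) = -648*I*sqrt(3)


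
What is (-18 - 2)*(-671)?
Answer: 13420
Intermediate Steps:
(-18 - 2)*(-671) = -20*(-671) = 13420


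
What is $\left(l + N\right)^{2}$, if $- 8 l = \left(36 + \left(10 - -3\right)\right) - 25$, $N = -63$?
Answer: $4356$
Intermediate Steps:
$l = -3$ ($l = - \frac{\left(36 + \left(10 - -3\right)\right) - 25}{8} = - \frac{\left(36 + \left(10 + 3\right)\right) - 25}{8} = - \frac{\left(36 + 13\right) - 25}{8} = - \frac{49 - 25}{8} = \left(- \frac{1}{8}\right) 24 = -3$)
$\left(l + N\right)^{2} = \left(-3 - 63\right)^{2} = \left(-66\right)^{2} = 4356$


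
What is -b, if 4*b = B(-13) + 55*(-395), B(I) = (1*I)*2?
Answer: 21751/4 ≈ 5437.8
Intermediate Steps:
B(I) = 2*I (B(I) = I*2 = 2*I)
b = -21751/4 (b = (2*(-13) + 55*(-395))/4 = (-26 - 21725)/4 = (¼)*(-21751) = -21751/4 ≈ -5437.8)
-b = -1*(-21751/4) = 21751/4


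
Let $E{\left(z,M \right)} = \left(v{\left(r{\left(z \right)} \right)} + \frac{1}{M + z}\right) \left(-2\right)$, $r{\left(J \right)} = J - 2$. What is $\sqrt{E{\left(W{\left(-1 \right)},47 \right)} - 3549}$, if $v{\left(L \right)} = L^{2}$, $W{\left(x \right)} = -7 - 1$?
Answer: $\frac{i \sqrt{5702307}}{39} \approx 61.229 i$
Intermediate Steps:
$W{\left(x \right)} = -8$
$r{\left(J \right)} = -2 + J$
$E{\left(z,M \right)} = - 2 \left(-2 + z\right)^{2} - \frac{2}{M + z}$ ($E{\left(z,M \right)} = \left(\left(-2 + z\right)^{2} + \frac{1}{M + z}\right) \left(-2\right) = - 2 \left(-2 + z\right)^{2} - \frac{2}{M + z}$)
$\sqrt{E{\left(W{\left(-1 \right)},47 \right)} - 3549} = \sqrt{\frac{2 \left(-1 - 47 \left(-2 - 8\right)^{2} - - 8 \left(-2 - 8\right)^{2}\right)}{47 - 8} - 3549} = \sqrt{\frac{2 \left(-1 - 47 \left(-10\right)^{2} - - 8 \left(-10\right)^{2}\right)}{39} - 3549} = \sqrt{2 \cdot \frac{1}{39} \left(-1 - 47 \cdot 100 - \left(-8\right) 100\right) - 3549} = \sqrt{2 \cdot \frac{1}{39} \left(-1 - 4700 + 800\right) - 3549} = \sqrt{2 \cdot \frac{1}{39} \left(-3901\right) - 3549} = \sqrt{- \frac{7802}{39} - 3549} = \sqrt{- \frac{146213}{39}} = \frac{i \sqrt{5702307}}{39}$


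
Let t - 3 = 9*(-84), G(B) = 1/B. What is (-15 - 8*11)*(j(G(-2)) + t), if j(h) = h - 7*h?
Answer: 77250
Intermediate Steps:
j(h) = -6*h (j(h) = h - 7*h = -6*h)
t = -753 (t = 3 + 9*(-84) = 3 - 756 = -753)
(-15 - 8*11)*(j(G(-2)) + t) = (-15 - 8*11)*(-6/(-2) - 753) = (-15 - 88)*(-6*(-½) - 753) = -103*(3 - 753) = -103*(-750) = 77250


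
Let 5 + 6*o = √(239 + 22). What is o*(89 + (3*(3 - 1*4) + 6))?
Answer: -230/3 + 46*√29 ≈ 171.05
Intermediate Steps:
o = -⅚ + √29/2 (o = -⅚ + √(239 + 22)/6 = -⅚ + √261/6 = -⅚ + (3*√29)/6 = -⅚ + √29/2 ≈ 1.8592)
o*(89 + (3*(3 - 1*4) + 6)) = (-⅚ + √29/2)*(89 + (3*(3 - 1*4) + 6)) = (-⅚ + √29/2)*(89 + (3*(3 - 4) + 6)) = (-⅚ + √29/2)*(89 + (3*(-1) + 6)) = (-⅚ + √29/2)*(89 + (-3 + 6)) = (-⅚ + √29/2)*(89 + 3) = (-⅚ + √29/2)*92 = -230/3 + 46*√29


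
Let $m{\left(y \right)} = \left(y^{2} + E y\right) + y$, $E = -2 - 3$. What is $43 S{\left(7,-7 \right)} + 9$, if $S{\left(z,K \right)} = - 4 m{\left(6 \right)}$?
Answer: $-2055$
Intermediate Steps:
$E = -5$
$m{\left(y \right)} = y^{2} - 4 y$ ($m{\left(y \right)} = \left(y^{2} - 5 y\right) + y = y^{2} - 4 y$)
$S{\left(z,K \right)} = -48$ ($S{\left(z,K \right)} = - 4 \cdot 6 \left(-4 + 6\right) = - 4 \cdot 6 \cdot 2 = \left(-4\right) 12 = -48$)
$43 S{\left(7,-7 \right)} + 9 = 43 \left(-48\right) + 9 = -2064 + 9 = -2055$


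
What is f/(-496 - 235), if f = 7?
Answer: -7/731 ≈ -0.0095759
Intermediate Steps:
f/(-496 - 235) = 7/(-496 - 235) = 7/(-731) = 7*(-1/731) = -7/731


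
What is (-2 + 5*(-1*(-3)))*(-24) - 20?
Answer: -332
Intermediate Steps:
(-2 + 5*(-1*(-3)))*(-24) - 20 = (-2 + 5*3)*(-24) - 20 = (-2 + 15)*(-24) - 20 = 13*(-24) - 20 = -312 - 20 = -332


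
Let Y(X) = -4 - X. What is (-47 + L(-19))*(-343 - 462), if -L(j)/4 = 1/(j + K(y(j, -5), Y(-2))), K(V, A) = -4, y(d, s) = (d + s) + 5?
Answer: 37695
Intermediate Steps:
y(d, s) = 5 + d + s
L(j) = -4/(-4 + j) (L(j) = -4/(j - 4) = -4/(-4 + j))
(-47 + L(-19))*(-343 - 462) = (-47 - 4/(-4 - 19))*(-343 - 462) = (-47 - 4/(-23))*(-805) = (-47 - 4*(-1/23))*(-805) = (-47 + 4/23)*(-805) = -1077/23*(-805) = 37695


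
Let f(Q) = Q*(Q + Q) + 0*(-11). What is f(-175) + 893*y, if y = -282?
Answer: -190576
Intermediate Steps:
f(Q) = 2*Q² (f(Q) = Q*(2*Q) + 0 = 2*Q² + 0 = 2*Q²)
f(-175) + 893*y = 2*(-175)² + 893*(-282) = 2*30625 - 251826 = 61250 - 251826 = -190576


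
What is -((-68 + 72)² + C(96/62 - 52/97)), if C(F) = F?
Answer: -51156/3007 ≈ -17.012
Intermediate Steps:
-((-68 + 72)² + C(96/62 - 52/97)) = -((-68 + 72)² + (96/62 - 52/97)) = -(4² + (96*(1/62) - 52*1/97)) = -(16 + (48/31 - 52/97)) = -(16 + 3044/3007) = -1*51156/3007 = -51156/3007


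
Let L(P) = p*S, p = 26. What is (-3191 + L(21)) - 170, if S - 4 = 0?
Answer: -3257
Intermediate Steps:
S = 4 (S = 4 + 0 = 4)
L(P) = 104 (L(P) = 26*4 = 104)
(-3191 + L(21)) - 170 = (-3191 + 104) - 170 = -3087 - 170 = -3257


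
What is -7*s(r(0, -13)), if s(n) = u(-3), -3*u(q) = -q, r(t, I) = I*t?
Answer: 7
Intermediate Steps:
u(q) = q/3 (u(q) = -(-1)*q/3 = q/3)
s(n) = -1 (s(n) = (1/3)*(-3) = -1)
-7*s(r(0, -13)) = -7*(-1) = 7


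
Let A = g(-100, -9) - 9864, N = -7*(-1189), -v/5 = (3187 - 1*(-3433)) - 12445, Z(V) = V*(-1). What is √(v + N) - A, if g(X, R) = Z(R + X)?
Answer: 9755 + 2*√9362 ≈ 9948.5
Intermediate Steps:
Z(V) = -V
g(X, R) = -R - X (g(X, R) = -(R + X) = -R - X)
v = 29125 (v = -5*((3187 - 1*(-3433)) - 12445) = -5*((3187 + 3433) - 12445) = -5*(6620 - 12445) = -5*(-5825) = 29125)
N = 8323
A = -9755 (A = (-1*(-9) - 1*(-100)) - 9864 = (9 + 100) - 9864 = 109 - 9864 = -9755)
√(v + N) - A = √(29125 + 8323) - 1*(-9755) = √37448 + 9755 = 2*√9362 + 9755 = 9755 + 2*√9362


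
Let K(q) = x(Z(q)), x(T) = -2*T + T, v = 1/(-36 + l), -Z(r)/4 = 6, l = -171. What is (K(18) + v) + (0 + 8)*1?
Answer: 6623/207 ≈ 31.995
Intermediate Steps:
Z(r) = -24 (Z(r) = -4*6 = -24)
v = -1/207 (v = 1/(-36 - 171) = 1/(-207) = -1/207 ≈ -0.0048309)
x(T) = -T
K(q) = 24 (K(q) = -1*(-24) = 24)
(K(18) + v) + (0 + 8)*1 = (24 - 1/207) + (0 + 8)*1 = 4967/207 + 8*1 = 4967/207 + 8 = 6623/207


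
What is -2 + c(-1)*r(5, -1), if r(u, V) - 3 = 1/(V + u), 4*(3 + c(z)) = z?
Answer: -201/16 ≈ -12.563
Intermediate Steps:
c(z) = -3 + z/4
r(u, V) = 3 + 1/(V + u)
-2 + c(-1)*r(5, -1) = -2 + (-3 + (¼)*(-1))*((1 + 3*(-1) + 3*5)/(-1 + 5)) = -2 + (-3 - ¼)*((1 - 3 + 15)/4) = -2 - 13*13/16 = -2 - 13/4*13/4 = -2 - 169/16 = -201/16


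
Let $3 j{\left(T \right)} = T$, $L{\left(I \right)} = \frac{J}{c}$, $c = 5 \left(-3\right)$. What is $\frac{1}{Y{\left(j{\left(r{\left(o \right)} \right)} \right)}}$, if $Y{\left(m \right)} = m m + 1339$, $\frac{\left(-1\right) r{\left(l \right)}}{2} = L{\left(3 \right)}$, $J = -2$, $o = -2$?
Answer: $\frac{2025}{2711491} \approx 0.00074682$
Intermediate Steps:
$c = -15$
$L{\left(I \right)} = \frac{2}{15}$ ($L{\left(I \right)} = - \frac{2}{-15} = \left(-2\right) \left(- \frac{1}{15}\right) = \frac{2}{15}$)
$r{\left(l \right)} = - \frac{4}{15}$ ($r{\left(l \right)} = \left(-2\right) \frac{2}{15} = - \frac{4}{15}$)
$j{\left(T \right)} = \frac{T}{3}$
$Y{\left(m \right)} = 1339 + m^{2}$ ($Y{\left(m \right)} = m^{2} + 1339 = 1339 + m^{2}$)
$\frac{1}{Y{\left(j{\left(r{\left(o \right)} \right)} \right)}} = \frac{1}{1339 + \left(\frac{1}{3} \left(- \frac{4}{15}\right)\right)^{2}} = \frac{1}{1339 + \left(- \frac{4}{45}\right)^{2}} = \frac{1}{1339 + \frac{16}{2025}} = \frac{1}{\frac{2711491}{2025}} = \frac{2025}{2711491}$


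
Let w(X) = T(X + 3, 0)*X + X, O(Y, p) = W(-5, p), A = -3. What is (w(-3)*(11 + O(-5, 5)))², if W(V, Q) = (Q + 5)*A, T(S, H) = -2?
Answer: 3249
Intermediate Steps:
W(V, Q) = -15 - 3*Q (W(V, Q) = (Q + 5)*(-3) = (5 + Q)*(-3) = -15 - 3*Q)
O(Y, p) = -15 - 3*p
w(X) = -X (w(X) = -2*X + X = -X)
(w(-3)*(11 + O(-5, 5)))² = ((-1*(-3))*(11 + (-15 - 3*5)))² = (3*(11 + (-15 - 15)))² = (3*(11 - 30))² = (3*(-19))² = (-57)² = 3249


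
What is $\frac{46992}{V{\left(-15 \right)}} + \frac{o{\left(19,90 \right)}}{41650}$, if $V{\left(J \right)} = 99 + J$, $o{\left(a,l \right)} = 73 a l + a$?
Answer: $\frac{23425049}{41650} \approx 562.43$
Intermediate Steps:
$o{\left(a,l \right)} = a + 73 a l$ ($o{\left(a,l \right)} = 73 a l + a = a + 73 a l$)
$\frac{46992}{V{\left(-15 \right)}} + \frac{o{\left(19,90 \right)}}{41650} = \frac{46992}{99 - 15} + \frac{19 \left(1 + 73 \cdot 90\right)}{41650} = \frac{46992}{84} + 19 \left(1 + 6570\right) \frac{1}{41650} = 46992 \cdot \frac{1}{84} + 19 \cdot 6571 \cdot \frac{1}{41650} = \frac{3916}{7} + 124849 \cdot \frac{1}{41650} = \frac{3916}{7} + \frac{124849}{41650} = \frac{23425049}{41650}$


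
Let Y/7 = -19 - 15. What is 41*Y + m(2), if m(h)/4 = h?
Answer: -9750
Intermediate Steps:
Y = -238 (Y = 7*(-19 - 15) = 7*(-34) = -238)
m(h) = 4*h
41*Y + m(2) = 41*(-238) + 4*2 = -9758 + 8 = -9750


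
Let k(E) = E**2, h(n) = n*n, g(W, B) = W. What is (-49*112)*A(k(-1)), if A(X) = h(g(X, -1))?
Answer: -5488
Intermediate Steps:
h(n) = n**2
A(X) = X**2
(-49*112)*A(k(-1)) = (-49*112)*((-1)**2)**2 = -5488*1**2 = -5488*1 = -5488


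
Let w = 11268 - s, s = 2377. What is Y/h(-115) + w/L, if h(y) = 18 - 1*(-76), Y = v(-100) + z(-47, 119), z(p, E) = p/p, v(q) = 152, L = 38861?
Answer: 6781487/3652934 ≈ 1.8564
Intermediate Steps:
z(p, E) = 1
w = 8891 (w = 11268 - 1*2377 = 11268 - 2377 = 8891)
Y = 153 (Y = 152 + 1 = 153)
h(y) = 94 (h(y) = 18 + 76 = 94)
Y/h(-115) + w/L = 153/94 + 8891/38861 = 6781487/3652934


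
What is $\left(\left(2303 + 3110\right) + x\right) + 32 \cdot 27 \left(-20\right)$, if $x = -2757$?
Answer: $-14624$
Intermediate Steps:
$\left(\left(2303 + 3110\right) + x\right) + 32 \cdot 27 \left(-20\right) = \left(\left(2303 + 3110\right) - 2757\right) + 32 \cdot 27 \left(-20\right) = \left(5413 - 2757\right) + 864 \left(-20\right) = 2656 - 17280 = -14624$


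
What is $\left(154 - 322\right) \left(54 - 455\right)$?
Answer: $67368$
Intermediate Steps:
$\left(154 - 322\right) \left(54 - 455\right) = \left(-168\right) \left(-401\right) = 67368$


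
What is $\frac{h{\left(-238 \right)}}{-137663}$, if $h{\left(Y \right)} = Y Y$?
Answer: $- \frac{56644}{137663} \approx -0.41147$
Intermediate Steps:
$h{\left(Y \right)} = Y^{2}$
$\frac{h{\left(-238 \right)}}{-137663} = \frac{\left(-238\right)^{2}}{-137663} = 56644 \left(- \frac{1}{137663}\right) = - \frac{56644}{137663}$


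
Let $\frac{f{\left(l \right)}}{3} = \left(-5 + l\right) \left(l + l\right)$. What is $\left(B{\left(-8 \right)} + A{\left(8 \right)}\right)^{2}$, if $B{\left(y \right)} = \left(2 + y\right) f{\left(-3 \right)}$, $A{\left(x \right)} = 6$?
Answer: $736164$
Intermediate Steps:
$f{\left(l \right)} = 6 l \left(-5 + l\right)$ ($f{\left(l \right)} = 3 \left(-5 + l\right) \left(l + l\right) = 3 \left(-5 + l\right) 2 l = 3 \cdot 2 l \left(-5 + l\right) = 6 l \left(-5 + l\right)$)
$B{\left(y \right)} = 288 + 144 y$ ($B{\left(y \right)} = \left(2 + y\right) 6 \left(-3\right) \left(-5 - 3\right) = \left(2 + y\right) 6 \left(-3\right) \left(-8\right) = \left(2 + y\right) 144 = 288 + 144 y$)
$\left(B{\left(-8 \right)} + A{\left(8 \right)}\right)^{2} = \left(\left(288 + 144 \left(-8\right)\right) + 6\right)^{2} = \left(\left(288 - 1152\right) + 6\right)^{2} = \left(-864 + 6\right)^{2} = \left(-858\right)^{2} = 736164$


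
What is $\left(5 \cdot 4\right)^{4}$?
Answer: $160000$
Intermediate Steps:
$\left(5 \cdot 4\right)^{4} = 20^{4} = 160000$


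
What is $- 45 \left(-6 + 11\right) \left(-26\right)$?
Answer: $5850$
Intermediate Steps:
$- 45 \left(-6 + 11\right) \left(-26\right) = \left(-45\right) 5 \left(-26\right) = \left(-225\right) \left(-26\right) = 5850$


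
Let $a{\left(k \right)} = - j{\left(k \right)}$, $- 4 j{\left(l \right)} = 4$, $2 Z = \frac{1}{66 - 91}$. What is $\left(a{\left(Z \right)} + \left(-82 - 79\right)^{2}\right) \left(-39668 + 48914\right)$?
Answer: $239674812$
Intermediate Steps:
$Z = - \frac{1}{50}$ ($Z = \frac{1}{2 \left(66 - 91\right)} = \frac{1}{2 \left(-25\right)} = \frac{1}{2} \left(- \frac{1}{25}\right) = - \frac{1}{50} \approx -0.02$)
$j{\left(l \right)} = -1$ ($j{\left(l \right)} = \left(- \frac{1}{4}\right) 4 = -1$)
$a{\left(k \right)} = 1$ ($a{\left(k \right)} = \left(-1\right) \left(-1\right) = 1$)
$\left(a{\left(Z \right)} + \left(-82 - 79\right)^{2}\right) \left(-39668 + 48914\right) = \left(1 + \left(-82 - 79\right)^{2}\right) \left(-39668 + 48914\right) = \left(1 + \left(-161\right)^{2}\right) 9246 = \left(1 + 25921\right) 9246 = 25922 \cdot 9246 = 239674812$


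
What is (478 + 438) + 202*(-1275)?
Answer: -256634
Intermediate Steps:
(478 + 438) + 202*(-1275) = 916 - 257550 = -256634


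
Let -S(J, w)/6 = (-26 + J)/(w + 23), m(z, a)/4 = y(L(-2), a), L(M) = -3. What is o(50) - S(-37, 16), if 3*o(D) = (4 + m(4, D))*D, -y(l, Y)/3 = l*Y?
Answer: 1172222/39 ≈ 30057.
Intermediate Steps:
y(l, Y) = -3*Y*l (y(l, Y) = -3*l*Y = -3*Y*l)
m(z, a) = 36*a (m(z, a) = 4*(-3*a*(-3)) = 4*(9*a) = 36*a)
o(D) = D*(4 + 36*D)/3 (o(D) = ((4 + 36*D)*D)/3 = (D*(4 + 36*D))/3 = D*(4 + 36*D)/3)
S(J, w) = -6*(-26 + J)/(23 + w) (S(J, w) = -6*(-26 + J)/(w + 23) = -6*(-26 + J)/(23 + w))
o(50) - S(-37, 16) = (4/3)*50*(1 + 9*50) - 6*(26 - 1*(-37))/(23 + 16) = (4/3)*50*(1 + 450) - 6*(26 + 37)/39 = (4/3)*50*451 - 6*63/39 = 90200/3 - 1*126/13 = 90200/3 - 126/13 = 1172222/39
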